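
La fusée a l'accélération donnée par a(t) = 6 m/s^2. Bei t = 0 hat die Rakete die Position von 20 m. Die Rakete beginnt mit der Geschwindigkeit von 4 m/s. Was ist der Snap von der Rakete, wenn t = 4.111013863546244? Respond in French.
En partant de l'accélération a(t) = 6, nous prenons 2 dérivées. En dérivant l'accélération, nous obtenons le jerk: j(t) = 0. En dérivant le jerk, nous obtenons le snap: s(t) = 0. Nous avons le snap s(t) = 0. En substituant t = 4.111013863546244: s(4.111013863546244) = 0.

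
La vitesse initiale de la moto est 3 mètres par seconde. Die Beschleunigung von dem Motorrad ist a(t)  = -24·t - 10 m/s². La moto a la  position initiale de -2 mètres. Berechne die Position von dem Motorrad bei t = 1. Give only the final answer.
Die Antwort ist -8.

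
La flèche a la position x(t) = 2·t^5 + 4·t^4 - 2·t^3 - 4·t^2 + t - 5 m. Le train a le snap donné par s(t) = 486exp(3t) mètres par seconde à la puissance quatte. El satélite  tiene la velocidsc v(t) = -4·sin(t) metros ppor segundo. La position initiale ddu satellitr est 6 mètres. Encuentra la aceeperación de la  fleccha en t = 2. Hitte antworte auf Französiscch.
Pour résoudre ceci, nous devons prendre 2 dérivées de notre équation de la position x(t) = 2·t^5 + 4·t^4 - 2·t^3 - 4·t^2 + t - 5. En dérivant la position, nous obtenons la vitesse: v(t) = 10·t^4 + 16·t^3 - 6·t^2 - 8·t + 1. En dérivant la vitesse, nous obtenons l'accélération: a(t) = 40·t^3 + 48·t^2 - 12·t - 8. Nous avons l'accélération a(t) = 40·t^3 + 48·t^2 - 12·t - 8. En substituant t = 2: a(2) = 480.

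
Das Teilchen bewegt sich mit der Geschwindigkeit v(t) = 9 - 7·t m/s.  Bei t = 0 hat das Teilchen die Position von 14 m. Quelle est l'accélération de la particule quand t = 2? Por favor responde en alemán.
Ausgehend von der Geschwindigkeit v(t) = 9 - 7·t, nehmen wir 1 Ableitung. Mit d/dt von v(t) finden wir a(t) = -7. Aus der Gleichung für die Beschleunigung a(t) = -7, setzen wir t = 2 ein und erhalten a = -7.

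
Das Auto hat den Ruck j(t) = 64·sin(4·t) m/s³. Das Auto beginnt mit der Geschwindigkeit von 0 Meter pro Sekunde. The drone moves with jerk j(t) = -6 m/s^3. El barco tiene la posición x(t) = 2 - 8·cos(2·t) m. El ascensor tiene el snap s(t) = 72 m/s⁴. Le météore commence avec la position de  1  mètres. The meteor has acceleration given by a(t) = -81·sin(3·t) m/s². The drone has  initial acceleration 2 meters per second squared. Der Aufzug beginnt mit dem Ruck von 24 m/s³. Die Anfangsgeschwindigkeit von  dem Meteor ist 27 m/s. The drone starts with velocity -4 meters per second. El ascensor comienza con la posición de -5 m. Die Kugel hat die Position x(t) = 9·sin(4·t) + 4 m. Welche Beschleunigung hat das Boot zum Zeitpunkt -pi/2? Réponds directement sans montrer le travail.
Die Antwort ist -32.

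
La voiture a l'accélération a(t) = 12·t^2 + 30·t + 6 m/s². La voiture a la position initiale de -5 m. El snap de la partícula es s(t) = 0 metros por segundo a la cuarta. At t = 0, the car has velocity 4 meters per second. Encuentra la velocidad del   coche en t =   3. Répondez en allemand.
Um dies zu lösen, müssen wir 1 Integral unserer Gleichung für die Beschleunigung a(t) = 12·t^2 + 30·t + 6 finden. Die Stammfunktion von der Beschleunigung, mit v(0) = 4, ergibt die Geschwindigkeit: v(t) = 4·t^3 + 15·t^2 + 6·t + 4. Mit v(t) = 4·t^3 + 15·t^2 + 6·t + 4 und Einsetzen von t = 3, finden wir v = 265.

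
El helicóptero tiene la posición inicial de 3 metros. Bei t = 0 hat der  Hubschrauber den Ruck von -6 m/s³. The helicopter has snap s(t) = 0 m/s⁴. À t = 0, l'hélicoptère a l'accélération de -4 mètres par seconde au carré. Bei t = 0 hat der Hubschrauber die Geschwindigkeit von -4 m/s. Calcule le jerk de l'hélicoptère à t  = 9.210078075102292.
Pour résoudre ceci, nous devons prendre 1 primitive de notre équation du snap s(t) = 0. La primitive du snap, avec j(0) = -6, donne le jerk: j(t) = -6. Nous avons le jerk j(t) = -6. En substituant t = 9.210078075102292: j(9.210078075102292) = -6.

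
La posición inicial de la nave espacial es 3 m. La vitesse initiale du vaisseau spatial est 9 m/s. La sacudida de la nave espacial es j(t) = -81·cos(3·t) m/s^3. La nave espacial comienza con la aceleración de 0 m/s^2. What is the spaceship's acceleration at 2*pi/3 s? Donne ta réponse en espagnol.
Partiendo de la sacudida j(t) = -81·cos(3·t), tomamos 1 antiderivada. Tomando ∫j(t)dt y aplicando a(0) = 0, encontramos a(t) = -27·sin(3·t). Tenemos la aceleración a(t) = -27·sin(3·t). Sustituyendo t = 2*pi/3: a(2*pi/3) = 0.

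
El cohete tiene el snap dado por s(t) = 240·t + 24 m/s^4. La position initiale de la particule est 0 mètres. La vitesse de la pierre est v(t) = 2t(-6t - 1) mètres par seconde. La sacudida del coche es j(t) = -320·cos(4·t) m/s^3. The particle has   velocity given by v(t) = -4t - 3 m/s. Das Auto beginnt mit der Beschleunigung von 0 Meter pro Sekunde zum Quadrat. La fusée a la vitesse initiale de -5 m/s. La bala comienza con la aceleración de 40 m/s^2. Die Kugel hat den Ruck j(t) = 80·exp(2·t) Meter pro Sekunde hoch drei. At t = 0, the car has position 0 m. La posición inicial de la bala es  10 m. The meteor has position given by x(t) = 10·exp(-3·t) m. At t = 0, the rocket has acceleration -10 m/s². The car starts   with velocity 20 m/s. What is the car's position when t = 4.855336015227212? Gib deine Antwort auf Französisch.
Pour résoudre ceci, nous devons prendre 3 intégrales de notre équation du jerk j(t) = -320·cos(4·t). La primitive du jerk, avec a(0) = 0, donne l'accélération: a(t) = -80·sin(4·t). En intégrant l'accélération et en utilisant la condition initiale v(0) = 20, nous obtenons v(t) = 20·cos(4·t). L'intégrale de la vitesse, avec x(0) = 0, donne la position: x(t) = 5·sin(4·t). En utilisant x(t) = 5·sin(4·t) et en substituant t = 4.855336015227212, nous trouvons x = 2.70568310745073.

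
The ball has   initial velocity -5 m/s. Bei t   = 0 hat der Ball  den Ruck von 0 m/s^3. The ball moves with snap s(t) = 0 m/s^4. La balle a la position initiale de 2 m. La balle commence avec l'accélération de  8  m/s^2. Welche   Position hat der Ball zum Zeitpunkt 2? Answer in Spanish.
Necesitamos integrar nuestra ecuación del snap s(t) = 0 4 veces. Integrando el snap y usando la condición inicial j(0) = 0, obtenemos j(t) = 0. La antiderivada de la sacudida, con a(0) = 8, da la aceleración: a(t) = 8. Integrando la aceleración y usando la condición inicial v(0) = -5, obtenemos v(t) = 8·t - 5. La integral de la velocidad, con x(0) = 2, da la posición: x(t) = 4·t^2 - 5·t + 2. Tenemos la posición x(t) = 4·t^2 - 5·t + 2. Sustituyendo t = 2: x(2) = 8.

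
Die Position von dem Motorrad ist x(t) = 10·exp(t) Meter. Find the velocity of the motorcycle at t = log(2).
To solve this, we need to take 1 derivative of our position equation x(t) = 10·exp(t). The derivative of position gives velocity: v(t) = 10·exp(t). We have velocity v(t) = 10·exp(t). Substituting t = log(2): v(log(2)) = 20.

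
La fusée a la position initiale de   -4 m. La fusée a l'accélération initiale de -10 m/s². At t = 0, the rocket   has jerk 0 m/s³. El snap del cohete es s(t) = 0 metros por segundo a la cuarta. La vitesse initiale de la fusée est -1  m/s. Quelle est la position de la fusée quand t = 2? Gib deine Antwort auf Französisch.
Pour résoudre ceci, nous devons prendre 4 intégrales de notre équation du snap s(t) = 0. En intégrant le snap et en utilisant la condition initiale j(0) = 0, nous obtenons j(t) = 0. En prenant ∫j(t)dt et en appliquant a(0) = -10, nous trouvons a(t) = -10. En intégrant l'accélération et en utilisant la condition initiale v(0) = -1, nous obtenons v(t) = -10·t - 1. L'intégrale de la vitesse, avec x(0) = -4, donne la position: x(t) = -5·t^2 - t - 4. De l'équation de la position x(t) = -5·t^2 - t - 4, nous substituons t = 2 pour obtenir x = -26.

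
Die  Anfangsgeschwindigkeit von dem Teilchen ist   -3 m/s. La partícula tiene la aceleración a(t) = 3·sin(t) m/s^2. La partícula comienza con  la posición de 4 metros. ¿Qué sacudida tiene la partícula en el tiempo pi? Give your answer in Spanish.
Para resolver esto, necesitamos tomar 1 derivada de nuestra ecuación de la aceleración a(t) = 3·sin(t). La derivada de la aceleración da la sacudida: j(t) = 3·cos(t). Tenemos la sacudida j(t) = 3·cos(t). Sustituyendo t = pi: j(pi) = -3.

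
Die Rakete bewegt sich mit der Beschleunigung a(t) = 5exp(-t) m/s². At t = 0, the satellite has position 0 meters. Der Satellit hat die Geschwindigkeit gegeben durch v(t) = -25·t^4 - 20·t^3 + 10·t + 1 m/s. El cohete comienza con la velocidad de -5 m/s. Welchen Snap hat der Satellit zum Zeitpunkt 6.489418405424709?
Um dies zu lösen, müssen wir 3 Ableitungen unserer Gleichung für die Geschwindigkeit v(t) = -25·t^4 - 20·t^3 + 10·t + 1 nehmen. Mit d/dt von v(t) finden wir a(t) = -100·t^3 - 60·t^2 + 10. Durch Ableiten von der Beschleunigung erhalten wir den Ruck: j(t) = -300·t^2 - 120·t. Die Ableitung von dem Ruck ergibt den Snap: s(t) = -600·t - 120. Aus der Gleichung für den Snap s(t) = -600·t - 120, setzen wir t = 6.489418405424709 ein und erhalten s = -4013.65104325483.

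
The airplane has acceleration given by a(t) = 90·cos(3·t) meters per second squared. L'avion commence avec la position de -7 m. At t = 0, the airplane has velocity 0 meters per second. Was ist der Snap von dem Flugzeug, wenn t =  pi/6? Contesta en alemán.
Um dies zu lösen, müssen wir 2 Ableitungen unserer Gleichung für die Beschleunigung a(t) = 90·cos(3·t) nehmen. Mit d/dt von a(t) finden wir j(t) = -270·sin(3·t). Durch Ableiten von dem Ruck erhalten wir den Snap: s(t) = -810·cos(3·t). Aus der Gleichung für den Snap s(t) = -810·cos(3·t), setzen wir t = pi/6 ein und erhalten s = 0.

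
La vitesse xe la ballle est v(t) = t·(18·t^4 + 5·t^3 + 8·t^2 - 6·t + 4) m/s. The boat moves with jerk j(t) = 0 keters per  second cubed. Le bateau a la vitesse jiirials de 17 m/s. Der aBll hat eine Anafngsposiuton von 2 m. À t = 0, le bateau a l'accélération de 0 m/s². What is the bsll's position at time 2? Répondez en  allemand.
Wir müssen die Stammfunktion unserer Gleichung für die Geschwindigkeit v(t) = t·(18·t^4 + 5·t^3 + 8·t^2 - 6·t + 4) 1-mal finden. Das Integral von der Geschwindigkeit ist die Position. Mit x(0) = 2 erhalten wir x(t) = 3·t^6 + t^5 + 2·t^4 - 2·t^3 + 2·t^2 + 2. Wir haben die Position x(t) = 3·t^6 + t^5 + 2·t^4 - 2·t^3 + 2·t^2 + 2. Durch Einsetzen von t = 2: x(2) = 250.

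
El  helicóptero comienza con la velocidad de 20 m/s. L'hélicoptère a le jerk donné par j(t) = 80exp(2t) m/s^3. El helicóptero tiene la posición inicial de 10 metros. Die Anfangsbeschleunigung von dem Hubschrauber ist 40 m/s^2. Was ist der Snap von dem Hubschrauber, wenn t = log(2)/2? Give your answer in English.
We must differentiate our jerk equation j(t) = 80·exp(2·t) 1 time. Taking d/dt of j(t), we find s(t) = 160·exp(2·t). We have snap s(t) = 160·exp(2·t). Substituting t = log(2)/2: s(log(2)/2) = 320.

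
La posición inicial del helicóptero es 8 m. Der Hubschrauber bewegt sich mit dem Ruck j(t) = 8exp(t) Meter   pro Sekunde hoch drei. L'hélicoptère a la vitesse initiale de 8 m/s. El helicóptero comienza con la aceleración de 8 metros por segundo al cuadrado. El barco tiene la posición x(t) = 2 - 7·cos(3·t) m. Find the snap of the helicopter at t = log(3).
To solve this, we need to take 1 derivative of our jerk equation j(t) = 8·exp(t). The derivative of jerk gives snap: s(t) = 8·exp(t). We have snap s(t) = 8·exp(t). Substituting t = log(3): s(log(3)) = 24.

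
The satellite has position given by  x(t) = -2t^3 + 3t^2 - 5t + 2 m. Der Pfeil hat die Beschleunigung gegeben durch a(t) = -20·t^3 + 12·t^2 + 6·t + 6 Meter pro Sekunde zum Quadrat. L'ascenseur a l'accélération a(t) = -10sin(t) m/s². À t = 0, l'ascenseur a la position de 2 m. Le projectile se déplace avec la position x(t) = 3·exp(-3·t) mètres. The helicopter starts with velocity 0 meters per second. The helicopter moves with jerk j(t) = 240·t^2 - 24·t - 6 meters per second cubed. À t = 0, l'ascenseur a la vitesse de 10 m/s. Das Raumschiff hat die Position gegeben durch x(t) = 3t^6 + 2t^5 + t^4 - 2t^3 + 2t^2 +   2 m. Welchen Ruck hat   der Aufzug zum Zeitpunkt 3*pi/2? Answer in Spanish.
Debemos derivar nuestra ecuación de la aceleración a(t) = -10·sin(t) 1 vez. Derivando la aceleración, obtenemos la sacudida: j(t) = -10·cos(t). Tenemos la sacudida j(t) = -10·cos(t). Sustituyendo t = 3*pi/2: j(3*pi/2) = 0.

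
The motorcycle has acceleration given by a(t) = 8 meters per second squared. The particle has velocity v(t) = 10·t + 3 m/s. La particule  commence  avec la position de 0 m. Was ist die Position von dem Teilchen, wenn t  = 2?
Ausgehend von der Geschwindigkeit v(t) = 10·t + 3, nehmen wir 1 Integral. Mit ∫v(t)dt und Anwendung von x(0) = 0, finden wir x(t) = 5·t^2 + 3·t. Mit x(t) = 5·t^2 + 3·t und Einsetzen von t = 2, finden wir x = 26.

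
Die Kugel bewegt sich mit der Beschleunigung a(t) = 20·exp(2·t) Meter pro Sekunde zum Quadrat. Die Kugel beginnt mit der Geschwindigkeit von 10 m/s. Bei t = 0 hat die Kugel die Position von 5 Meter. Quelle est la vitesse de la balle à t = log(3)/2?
En partant de l'accélération a(t) = 20·exp(2·t), nous prenons 1 intégrale. En prenant ∫a(t)dt et en appliquant v(0) = 10, nous trouvons v(t) = 10·exp(2·t). En utilisant v(t) = 10·exp(2·t) et en substituant t = log(3)/2, nous trouvons v = 30.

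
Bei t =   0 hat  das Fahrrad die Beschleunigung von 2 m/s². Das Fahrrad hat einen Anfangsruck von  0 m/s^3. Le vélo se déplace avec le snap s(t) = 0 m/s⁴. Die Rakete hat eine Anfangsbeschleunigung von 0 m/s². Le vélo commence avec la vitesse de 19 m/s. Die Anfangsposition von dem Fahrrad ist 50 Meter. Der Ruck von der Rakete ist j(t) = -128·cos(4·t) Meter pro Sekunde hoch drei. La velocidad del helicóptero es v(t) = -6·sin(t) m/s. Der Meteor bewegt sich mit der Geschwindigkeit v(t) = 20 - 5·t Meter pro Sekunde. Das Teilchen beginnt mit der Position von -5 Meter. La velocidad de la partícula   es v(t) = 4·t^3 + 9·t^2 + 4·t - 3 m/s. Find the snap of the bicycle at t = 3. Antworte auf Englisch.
Using s(t) = 0 and substituting t = 3, we find s = 0.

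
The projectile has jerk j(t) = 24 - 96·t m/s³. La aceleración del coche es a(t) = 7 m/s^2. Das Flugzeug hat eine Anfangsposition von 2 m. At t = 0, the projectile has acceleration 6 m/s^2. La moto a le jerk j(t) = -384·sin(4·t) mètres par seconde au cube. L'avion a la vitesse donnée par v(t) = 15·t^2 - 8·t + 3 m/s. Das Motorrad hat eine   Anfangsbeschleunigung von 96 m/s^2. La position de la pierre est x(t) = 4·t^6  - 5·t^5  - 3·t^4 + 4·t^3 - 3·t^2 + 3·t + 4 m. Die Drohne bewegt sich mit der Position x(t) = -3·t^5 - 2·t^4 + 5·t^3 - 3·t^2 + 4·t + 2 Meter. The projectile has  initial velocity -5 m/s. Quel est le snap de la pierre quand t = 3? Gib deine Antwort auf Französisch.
Nous devons dériver notre équation de la position x(t) = 4·t^6 - 5·t^5 - 3·t^4 + 4·t^3 - 3·t^2 + 3·t + 4 4 fois. En prenant d/dt de x(t), nous trouvons v(t) = 24·t^5 - 25·t^4 - 12·t^3 + 12·t^2 - 6·t + 3. En dérivant la vitesse, nous obtenons l'accélération: a(t) = 120·t^4 - 100·t^3 - 36·t^2 + 24·t - 6. En dérivant l'accélération, nous obtenons le jerk: j(t) = 480·t^3 - 300·t^2 - 72·t + 24. En prenant d/dt de j(t), nous trouvons s(t) = 1440·t^2 - 600·t - 72. Nous avons le snap s(t) = 1440·t^2 - 600·t - 72. En substituant t = 3: s(3) = 11088.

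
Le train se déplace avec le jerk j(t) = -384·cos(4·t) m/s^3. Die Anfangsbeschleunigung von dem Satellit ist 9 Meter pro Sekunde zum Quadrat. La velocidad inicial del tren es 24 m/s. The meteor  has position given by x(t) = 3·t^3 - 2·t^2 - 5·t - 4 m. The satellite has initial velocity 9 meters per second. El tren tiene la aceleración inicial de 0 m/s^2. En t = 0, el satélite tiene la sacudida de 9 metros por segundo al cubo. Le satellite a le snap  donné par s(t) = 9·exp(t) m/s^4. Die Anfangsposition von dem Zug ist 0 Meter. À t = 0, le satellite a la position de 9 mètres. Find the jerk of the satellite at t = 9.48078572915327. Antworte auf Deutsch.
Wir müssen die Stammfunktion unserer Gleichung für den Snap s(t) = 9·exp(t) 1-mal finden. Durch Integration von dem Snap und Verwendung der Anfangsbedingung j(0) = 9, erhalten wir j(t) = 9·exp(t). Mit j(t) = 9·exp(t) und Einsetzen von t = 9.48078572915327, finden wir j = 117949.318446019.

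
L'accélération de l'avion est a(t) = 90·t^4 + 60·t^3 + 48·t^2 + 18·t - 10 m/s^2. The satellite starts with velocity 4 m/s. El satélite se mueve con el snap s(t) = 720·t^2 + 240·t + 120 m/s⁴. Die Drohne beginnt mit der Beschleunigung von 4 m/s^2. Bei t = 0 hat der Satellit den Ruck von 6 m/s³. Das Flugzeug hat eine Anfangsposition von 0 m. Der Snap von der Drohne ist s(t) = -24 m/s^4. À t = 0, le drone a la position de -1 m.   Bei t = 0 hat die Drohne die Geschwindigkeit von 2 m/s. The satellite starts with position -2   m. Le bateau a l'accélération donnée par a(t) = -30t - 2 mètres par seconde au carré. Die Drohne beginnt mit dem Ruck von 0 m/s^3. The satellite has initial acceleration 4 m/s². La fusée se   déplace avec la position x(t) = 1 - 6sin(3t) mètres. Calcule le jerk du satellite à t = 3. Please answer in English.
We need to integrate our snap equation s(t) = 720·t^2 + 240·t + 120 1 time. Taking ∫s(t)dt and applying j(0) = 6, we find j(t) = 240·t^3 + 120·t^2 + 120·t + 6. From the given jerk equation j(t) = 240·t^3 + 120·t^2 + 120·t + 6, we substitute t = 3 to get j = 7926.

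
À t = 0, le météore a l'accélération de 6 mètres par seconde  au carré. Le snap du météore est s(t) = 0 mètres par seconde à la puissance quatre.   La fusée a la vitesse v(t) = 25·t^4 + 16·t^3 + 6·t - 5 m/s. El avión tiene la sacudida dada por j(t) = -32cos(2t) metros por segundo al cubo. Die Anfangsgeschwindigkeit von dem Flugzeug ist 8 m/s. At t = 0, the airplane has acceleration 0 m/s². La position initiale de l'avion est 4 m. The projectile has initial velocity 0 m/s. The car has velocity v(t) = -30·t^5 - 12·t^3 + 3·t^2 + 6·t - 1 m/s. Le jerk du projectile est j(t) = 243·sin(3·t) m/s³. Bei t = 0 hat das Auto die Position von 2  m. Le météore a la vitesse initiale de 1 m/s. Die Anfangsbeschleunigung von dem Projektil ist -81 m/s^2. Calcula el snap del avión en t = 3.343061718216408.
Para resolver esto, necesitamos tomar 1 derivada de nuestra ecuación de la sacudida j(t) = -32·cos(2·t). La derivada de la sacudida da el snap: s(t) = 64·sin(2·t). Usando s(t) = 64·sin(2·t) y sustituyendo t = 3.343061718216408, encontramos s = 25.0958626444601.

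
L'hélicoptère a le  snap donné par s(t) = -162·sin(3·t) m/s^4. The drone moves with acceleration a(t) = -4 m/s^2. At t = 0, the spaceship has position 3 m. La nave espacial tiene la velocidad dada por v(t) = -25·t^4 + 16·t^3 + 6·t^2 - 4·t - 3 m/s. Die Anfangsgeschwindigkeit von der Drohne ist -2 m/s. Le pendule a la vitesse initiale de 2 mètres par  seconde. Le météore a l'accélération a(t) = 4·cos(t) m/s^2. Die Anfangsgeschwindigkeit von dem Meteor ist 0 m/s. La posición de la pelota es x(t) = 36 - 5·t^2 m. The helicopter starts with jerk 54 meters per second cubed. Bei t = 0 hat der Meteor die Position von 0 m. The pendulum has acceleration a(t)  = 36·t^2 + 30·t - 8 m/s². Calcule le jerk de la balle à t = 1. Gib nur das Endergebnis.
j(1) = 0.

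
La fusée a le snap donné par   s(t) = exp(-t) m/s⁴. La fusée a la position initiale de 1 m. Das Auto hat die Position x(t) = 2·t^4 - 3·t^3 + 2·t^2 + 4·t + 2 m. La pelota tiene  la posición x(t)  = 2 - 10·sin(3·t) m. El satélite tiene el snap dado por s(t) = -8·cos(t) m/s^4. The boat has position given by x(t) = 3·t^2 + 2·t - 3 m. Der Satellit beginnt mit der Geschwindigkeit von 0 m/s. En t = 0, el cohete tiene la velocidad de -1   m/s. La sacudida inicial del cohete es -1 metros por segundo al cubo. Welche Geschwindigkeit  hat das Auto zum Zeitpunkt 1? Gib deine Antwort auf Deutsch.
Um dies zu lösen, müssen wir 1 Ableitung unserer Gleichung für die Position x(t) = 2·t^4 - 3·t^3 + 2·t^2 + 4·t + 2 nehmen. Die Ableitung von der Position ergibt die Geschwindigkeit: v(t) = 8·t^3 - 9·t^2 + 4·t + 4. Aus der Gleichung für die Geschwindigkeit v(t) = 8·t^3 - 9·t^2 + 4·t + 4, setzen wir t = 1 ein und erhalten v = 7.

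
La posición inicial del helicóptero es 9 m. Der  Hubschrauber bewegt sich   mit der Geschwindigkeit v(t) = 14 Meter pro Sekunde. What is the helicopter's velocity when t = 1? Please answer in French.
De l'équation de la vitesse v(t) = 14, nous substituons t = 1 pour obtenir v = 14.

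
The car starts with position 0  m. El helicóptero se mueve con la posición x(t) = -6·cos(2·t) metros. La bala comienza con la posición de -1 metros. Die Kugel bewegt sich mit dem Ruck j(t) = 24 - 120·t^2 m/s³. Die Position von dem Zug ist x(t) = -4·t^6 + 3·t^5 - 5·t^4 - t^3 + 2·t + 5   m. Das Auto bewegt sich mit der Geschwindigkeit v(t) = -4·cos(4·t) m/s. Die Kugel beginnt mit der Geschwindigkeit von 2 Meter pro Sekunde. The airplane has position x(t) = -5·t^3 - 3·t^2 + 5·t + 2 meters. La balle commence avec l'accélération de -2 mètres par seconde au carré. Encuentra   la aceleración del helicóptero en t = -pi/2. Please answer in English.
To solve this, we need to take 2 derivatives of our position equation x(t) = -6·cos(2·t). Differentiating position, we get velocity: v(t) = 12·sin(2·t). Taking d/dt of v(t), we find a(t) = 24·cos(2·t). We have acceleration a(t) = 24·cos(2·t). Substituting t = -pi/2: a(-pi/2) = -24.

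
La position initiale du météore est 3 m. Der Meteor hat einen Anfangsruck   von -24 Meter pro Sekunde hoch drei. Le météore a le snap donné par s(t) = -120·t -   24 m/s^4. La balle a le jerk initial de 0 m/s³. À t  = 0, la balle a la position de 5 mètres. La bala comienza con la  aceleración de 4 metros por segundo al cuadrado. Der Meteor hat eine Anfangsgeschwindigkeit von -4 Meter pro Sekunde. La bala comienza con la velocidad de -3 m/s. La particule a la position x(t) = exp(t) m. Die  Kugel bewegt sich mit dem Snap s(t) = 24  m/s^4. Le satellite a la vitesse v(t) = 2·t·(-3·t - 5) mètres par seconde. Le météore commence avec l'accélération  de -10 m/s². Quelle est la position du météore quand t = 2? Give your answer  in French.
Nous devons intégrer notre équation du snap s(t) = -120·t - 24 4 fois. En intégrant le snap et en utilisant la condition initiale j(0) = -24, nous obtenons j(t) = -60·t^2 - 24·t - 24. En prenant ∫j(t)dt et en appliquant a(0) = -10, nous trouvons a(t) = -20·t^3 - 12·t^2 - 24·t - 10. La primitive de l'accélération est la vitesse. En utilisant v(0) = -4, nous obtenons v(t) = -5·t^4 - 4·t^3 - 12·t^2 - 10·t - 4. La primitive de la vitesse est la position. En utilisant x(0) = 3, nous obtenons x(t) = -t^5 - t^4 - 4·t^3 - 5·t^2 - 4·t + 3. Nous avons la position x(t) = -t^5 - t^4 - 4·t^3 - 5·t^2 - 4·t + 3. En substituant t = 2: x(2) = -105.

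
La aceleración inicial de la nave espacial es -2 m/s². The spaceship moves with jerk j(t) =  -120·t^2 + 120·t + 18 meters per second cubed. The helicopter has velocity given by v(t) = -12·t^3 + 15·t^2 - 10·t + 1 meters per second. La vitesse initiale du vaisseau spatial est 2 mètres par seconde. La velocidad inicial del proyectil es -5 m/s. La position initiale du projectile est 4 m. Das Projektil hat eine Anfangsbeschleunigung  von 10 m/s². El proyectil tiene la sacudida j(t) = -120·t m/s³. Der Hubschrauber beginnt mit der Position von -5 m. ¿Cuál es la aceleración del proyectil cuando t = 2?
Necesitamos integrar nuestra ecuación de la sacudida j(t) = -120·t 1 vez. Integrando la sacudida y usando la condición inicial a(0) = 10, obtenemos a(t) = 10 - 60·t^2. Tenemos la aceleración a(t) = 10 - 60·t^2. Sustituyendo t = 2: a(2) = -230.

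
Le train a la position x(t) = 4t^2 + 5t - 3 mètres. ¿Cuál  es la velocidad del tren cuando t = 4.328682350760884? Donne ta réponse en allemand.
Um dies zu lösen, müssen wir 1 Ableitung unserer Gleichung für die Position x(t) = 4·t^2 + 5·t - 3 nehmen. Mit d/dt von x(t) finden wir v(t) = 8·t + 5. Aus der Gleichung für die Geschwindigkeit v(t) = 8·t + 5, setzen wir t = 4.328682350760884 ein und erhalten v = 39.6294588060871.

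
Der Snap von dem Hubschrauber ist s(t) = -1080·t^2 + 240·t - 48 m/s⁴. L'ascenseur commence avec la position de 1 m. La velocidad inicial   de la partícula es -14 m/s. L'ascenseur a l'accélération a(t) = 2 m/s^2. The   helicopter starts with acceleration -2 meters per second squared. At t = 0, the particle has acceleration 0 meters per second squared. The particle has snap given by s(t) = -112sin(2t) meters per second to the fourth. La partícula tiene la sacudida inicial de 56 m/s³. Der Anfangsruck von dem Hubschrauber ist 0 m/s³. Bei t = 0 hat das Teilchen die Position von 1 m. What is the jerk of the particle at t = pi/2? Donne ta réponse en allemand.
Ausgehend von dem Snap s(t) = -112·sin(2·t), nehmen wir 1 Stammfunktion. Mit ∫s(t)dt und Anwendung von j(0) = 56, finden wir j(t) = 56·cos(2·t). Aus der Gleichung für den Ruck j(t) = 56·cos(2·t), setzen wir t = pi/2 ein und erhalten j = -56.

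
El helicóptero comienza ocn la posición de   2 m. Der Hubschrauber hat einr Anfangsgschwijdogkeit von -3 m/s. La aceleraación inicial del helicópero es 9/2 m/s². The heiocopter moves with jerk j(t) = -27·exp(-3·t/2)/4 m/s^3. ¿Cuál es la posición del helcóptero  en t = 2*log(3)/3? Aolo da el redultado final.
La posición en t = 2*log(3)/3 es x = 2/3.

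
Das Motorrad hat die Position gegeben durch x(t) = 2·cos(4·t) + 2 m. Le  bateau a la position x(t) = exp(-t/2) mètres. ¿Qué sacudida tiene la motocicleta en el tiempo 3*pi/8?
Para resolver esto, necesitamos tomar 3 derivadas de nuestra ecuación de la posición x(t) = 2·cos(4·t) + 2. Tomando d/dt de x(t), encontramos v(t) = -8·sin(4·t). Tomando d/dt de v(t), encontramos a(t) = -32·cos(4·t). Tomando d/dt de a(t), encontramos j(t) = 128·sin(4·t). Usando j(t) = 128·sin(4·t) y sustituyendo t = 3*pi/8, encontramos j = -128.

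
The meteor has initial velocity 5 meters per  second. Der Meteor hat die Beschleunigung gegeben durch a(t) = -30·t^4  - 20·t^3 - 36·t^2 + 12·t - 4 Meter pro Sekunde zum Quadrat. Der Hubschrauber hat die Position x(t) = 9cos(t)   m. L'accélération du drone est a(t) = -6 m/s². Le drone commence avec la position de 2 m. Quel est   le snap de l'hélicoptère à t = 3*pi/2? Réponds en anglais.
We must differentiate our position equation x(t) = 9·cos(t) 4 times. The derivative of position gives velocity: v(t) = -9·sin(t). Differentiating velocity, we get acceleration: a(t) = -9·cos(t). Differentiating acceleration, we get jerk: j(t) = 9·sin(t). Differentiating jerk, we get snap: s(t) = 9·cos(t). From the given snap equation s(t) = 9·cos(t), we substitute t = 3*pi/2 to get s = 0.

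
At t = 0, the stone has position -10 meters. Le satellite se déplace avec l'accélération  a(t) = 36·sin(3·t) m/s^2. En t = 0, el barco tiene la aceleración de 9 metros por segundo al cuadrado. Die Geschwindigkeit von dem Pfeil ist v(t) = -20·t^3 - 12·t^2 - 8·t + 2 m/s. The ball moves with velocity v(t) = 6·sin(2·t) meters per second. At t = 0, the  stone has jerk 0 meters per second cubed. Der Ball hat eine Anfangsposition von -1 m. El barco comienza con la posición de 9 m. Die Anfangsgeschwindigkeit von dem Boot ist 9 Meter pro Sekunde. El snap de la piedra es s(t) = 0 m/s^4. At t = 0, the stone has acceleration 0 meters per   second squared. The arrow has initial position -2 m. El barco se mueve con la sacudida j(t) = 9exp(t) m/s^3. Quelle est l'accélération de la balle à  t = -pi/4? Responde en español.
Para resolver esto, necesitamos tomar 1 derivada de nuestra ecuación de la velocidad v(t) = 6·sin(2·t). La derivada de la velocidad da la aceleración: a(t) = 12·cos(2·t). Tenemos la aceleración a(t) = 12·cos(2·t). Sustituyendo t = -pi/4: a(-pi/4) = 0.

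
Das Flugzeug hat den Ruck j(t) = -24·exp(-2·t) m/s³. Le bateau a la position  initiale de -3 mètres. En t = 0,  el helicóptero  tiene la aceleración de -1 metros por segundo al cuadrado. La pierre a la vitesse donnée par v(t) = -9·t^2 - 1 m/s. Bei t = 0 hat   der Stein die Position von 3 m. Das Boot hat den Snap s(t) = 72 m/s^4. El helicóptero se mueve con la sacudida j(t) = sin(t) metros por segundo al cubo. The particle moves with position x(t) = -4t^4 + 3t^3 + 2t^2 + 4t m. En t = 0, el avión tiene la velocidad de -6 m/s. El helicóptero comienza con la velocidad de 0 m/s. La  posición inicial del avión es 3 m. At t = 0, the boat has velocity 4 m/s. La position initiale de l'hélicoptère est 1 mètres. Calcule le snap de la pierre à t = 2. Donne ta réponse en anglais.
We must differentiate our velocity equation v(t) = -9·t^2 - 1 3 times. The derivative of velocity gives acceleration: a(t) = -18·t. The derivative of acceleration gives jerk: j(t) = -18. Taking d/dt of j(t), we find s(t) = 0. Using s(t) = 0 and substituting t = 2, we find s = 0.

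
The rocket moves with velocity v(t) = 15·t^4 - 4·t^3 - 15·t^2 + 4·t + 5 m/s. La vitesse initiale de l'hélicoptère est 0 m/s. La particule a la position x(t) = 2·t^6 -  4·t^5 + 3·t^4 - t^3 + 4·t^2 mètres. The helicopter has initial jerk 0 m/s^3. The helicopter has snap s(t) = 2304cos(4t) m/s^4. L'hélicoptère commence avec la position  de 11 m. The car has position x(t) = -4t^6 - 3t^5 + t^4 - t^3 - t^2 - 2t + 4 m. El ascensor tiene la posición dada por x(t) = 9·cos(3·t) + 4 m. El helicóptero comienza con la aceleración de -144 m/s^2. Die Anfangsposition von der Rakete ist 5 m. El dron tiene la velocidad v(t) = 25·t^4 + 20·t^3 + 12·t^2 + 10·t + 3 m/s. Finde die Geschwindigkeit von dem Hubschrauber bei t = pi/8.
Um dies zu lösen, müssen wir 3 Integrale unserer Gleichung für den Snap s(t) = 2304·cos(4·t) finden. Das Integral von dem Snap ist der Ruck. Mit j(0) = 0 erhalten wir j(t) = 576·sin(4·t). Die Stammfunktion von dem Ruck, mit a(0) = -144, ergibt die Beschleunigung: a(t) = -144·cos(4·t). Das Integral von der Beschleunigung, mit v(0) = 0, ergibt die Geschwindigkeit: v(t) = -36·sin(4·t). Mit v(t) = -36·sin(4·t) und Einsetzen von t = pi/8, finden wir v = -36.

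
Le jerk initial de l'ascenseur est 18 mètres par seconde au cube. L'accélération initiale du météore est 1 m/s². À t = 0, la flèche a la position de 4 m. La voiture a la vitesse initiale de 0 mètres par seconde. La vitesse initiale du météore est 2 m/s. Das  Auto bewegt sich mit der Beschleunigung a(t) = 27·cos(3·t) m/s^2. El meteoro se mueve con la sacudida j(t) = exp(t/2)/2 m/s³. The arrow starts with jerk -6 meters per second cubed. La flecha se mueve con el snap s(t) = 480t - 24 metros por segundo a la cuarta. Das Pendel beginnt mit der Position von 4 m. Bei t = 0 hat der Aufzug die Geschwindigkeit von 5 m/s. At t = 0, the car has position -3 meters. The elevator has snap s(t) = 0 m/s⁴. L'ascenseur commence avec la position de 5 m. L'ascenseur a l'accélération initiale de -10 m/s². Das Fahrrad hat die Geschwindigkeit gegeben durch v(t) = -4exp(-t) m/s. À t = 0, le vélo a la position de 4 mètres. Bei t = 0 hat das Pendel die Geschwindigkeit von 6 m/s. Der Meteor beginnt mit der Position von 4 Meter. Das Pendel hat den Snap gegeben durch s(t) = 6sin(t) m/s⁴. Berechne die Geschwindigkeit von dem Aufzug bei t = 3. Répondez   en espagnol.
Para resolver esto, necesitamos tomar 3 integrales de nuestra ecuación del snap s(t) = 0. La integral del snap es la sacudida. Usando j(0) = 18, obtenemos j(t) = 18. La integral de la sacudida es la aceleración. Usando a(0) = -10, obtenemos a(t) = 18·t - 10. Tomando ∫a(t)dt y aplicando v(0) = 5, encontramos v(t) = 9·t^2 - 10·t + 5. Usando v(t) = 9·t^2 - 10·t + 5 y sustituyendo t = 3, encontramos v = 56.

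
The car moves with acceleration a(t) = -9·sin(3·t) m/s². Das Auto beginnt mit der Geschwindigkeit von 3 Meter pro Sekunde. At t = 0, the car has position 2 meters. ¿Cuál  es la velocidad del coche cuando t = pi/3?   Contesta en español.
Partiendo de la aceleración a(t) = -9·sin(3·t), tomamos 1 integral. La integral de la aceleración, con v(0) = 3, da la velocidad: v(t) = 3·cos(3·t). Tenemos la velocidad v(t) = 3·cos(3·t). Sustituyendo t = pi/3: v(pi/3) = -3.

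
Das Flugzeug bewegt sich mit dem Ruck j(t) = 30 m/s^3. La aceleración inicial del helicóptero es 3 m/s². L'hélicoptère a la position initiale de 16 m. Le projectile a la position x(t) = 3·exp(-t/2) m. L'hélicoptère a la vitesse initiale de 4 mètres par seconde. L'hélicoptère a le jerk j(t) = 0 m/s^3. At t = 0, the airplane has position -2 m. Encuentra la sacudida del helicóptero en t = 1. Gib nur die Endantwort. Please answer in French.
À t = 1, j = 0.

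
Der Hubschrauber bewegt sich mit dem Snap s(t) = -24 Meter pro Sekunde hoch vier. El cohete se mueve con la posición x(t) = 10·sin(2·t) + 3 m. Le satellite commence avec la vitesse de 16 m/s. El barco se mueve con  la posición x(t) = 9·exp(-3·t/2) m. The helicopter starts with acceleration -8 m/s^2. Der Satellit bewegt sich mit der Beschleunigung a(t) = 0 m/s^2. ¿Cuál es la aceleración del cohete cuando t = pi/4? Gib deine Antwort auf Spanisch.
Partiendo de la posición x(t) = 10·sin(2·t) + 3, tomamos 2 derivadas. La derivada de la posición da la velocidad: v(t) = 20·cos(2·t). Tomando d/dt de v(t), encontramos a(t) = -40·sin(2·t). Usando a(t) = -40·sin(2·t) y sustituyendo t = pi/4, encontramos a = -40.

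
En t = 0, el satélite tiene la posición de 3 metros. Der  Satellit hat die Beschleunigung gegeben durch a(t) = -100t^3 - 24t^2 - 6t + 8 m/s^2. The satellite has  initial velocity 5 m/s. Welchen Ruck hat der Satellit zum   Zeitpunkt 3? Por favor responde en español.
Partiendo de la aceleración a(t) = -100·t^3 - 24·t^2 - 6·t + 8, tomamos 1 derivada. La derivada de la aceleración da la sacudida: j(t) = -300·t^2 - 48·t - 6. Tenemos la sacudida j(t) = -300·t^2 - 48·t - 6. Sustituyendo t = 3: j(3) = -2850.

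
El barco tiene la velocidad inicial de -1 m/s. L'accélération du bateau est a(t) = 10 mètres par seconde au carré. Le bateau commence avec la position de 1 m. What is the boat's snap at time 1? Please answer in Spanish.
Para resolver esto, necesitamos tomar 2 derivadas de nuestra ecuación de la aceleración a(t) = 10. Tomando d/dt de a(t), encontramos j(t) = 0. Tomando d/dt de j(t), encontramos s(t) = 0. De la ecuación del snap s(t) = 0, sustituimos t = 1 para obtener s = 0.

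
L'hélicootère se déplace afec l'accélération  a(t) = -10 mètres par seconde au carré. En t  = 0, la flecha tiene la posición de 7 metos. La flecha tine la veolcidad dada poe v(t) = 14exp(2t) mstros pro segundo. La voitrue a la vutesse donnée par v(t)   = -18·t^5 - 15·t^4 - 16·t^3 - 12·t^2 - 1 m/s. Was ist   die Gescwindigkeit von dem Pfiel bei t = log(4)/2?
Wir haben die Geschwindigkeit v(t) = 14·exp(2·t). Durch Einsetzen von t = log(4)/2: v(log(4)/2) = 56.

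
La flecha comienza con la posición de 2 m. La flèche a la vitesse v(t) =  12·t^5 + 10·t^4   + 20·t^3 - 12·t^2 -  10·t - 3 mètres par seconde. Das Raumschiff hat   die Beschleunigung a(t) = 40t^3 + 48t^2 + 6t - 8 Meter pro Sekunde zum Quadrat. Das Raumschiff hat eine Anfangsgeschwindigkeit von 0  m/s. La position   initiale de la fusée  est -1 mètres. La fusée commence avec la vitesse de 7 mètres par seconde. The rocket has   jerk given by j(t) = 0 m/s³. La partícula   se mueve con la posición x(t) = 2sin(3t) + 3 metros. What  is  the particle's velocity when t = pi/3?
We must differentiate our position equation x(t) = 2·sin(3·t) + 3 1 time. Differentiating position, we get velocity: v(t) = 6·cos(3·t). Using v(t) = 6·cos(3·t) and substituting t = pi/3, we find v = -6.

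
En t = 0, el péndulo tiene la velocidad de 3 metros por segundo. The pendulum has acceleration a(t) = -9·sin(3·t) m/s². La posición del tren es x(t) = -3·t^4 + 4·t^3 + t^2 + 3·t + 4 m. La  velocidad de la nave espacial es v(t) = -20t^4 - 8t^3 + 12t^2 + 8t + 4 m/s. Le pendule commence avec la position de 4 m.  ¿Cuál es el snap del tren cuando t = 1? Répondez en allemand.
Um dies zu lösen, müssen wir 4 Ableitungen unserer Gleichung für die Position x(t) = -3·t^4 + 4·t^3 + t^2 + 3·t + 4 nehmen. Die Ableitung von der Position ergibt die Geschwindigkeit: v(t) = -12·t^3 + 12·t^2 + 2·t + 3. Durch Ableiten von der Geschwindigkeit erhalten wir die Beschleunigung: a(t) = -36·t^2 + 24·t + 2. Mit d/dt von a(t) finden wir j(t) = 24 - 72·t. Die Ableitung von dem Ruck ergibt den Snap: s(t) = -72. Mit s(t) = -72 und Einsetzen von t = 1, finden wir s = -72.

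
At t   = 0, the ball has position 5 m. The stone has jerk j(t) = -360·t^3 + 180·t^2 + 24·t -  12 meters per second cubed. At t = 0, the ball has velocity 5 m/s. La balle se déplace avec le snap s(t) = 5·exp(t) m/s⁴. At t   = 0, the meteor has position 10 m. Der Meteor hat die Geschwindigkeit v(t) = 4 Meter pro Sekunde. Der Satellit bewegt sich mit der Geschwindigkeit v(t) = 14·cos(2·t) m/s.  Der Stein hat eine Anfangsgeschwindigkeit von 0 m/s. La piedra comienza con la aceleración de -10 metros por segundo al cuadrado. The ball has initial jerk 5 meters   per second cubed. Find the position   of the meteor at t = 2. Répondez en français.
En partant de la vitesse v(t) = 4, nous prenons 1 primitive. La primitive de la vitesse, avec x(0) = 10, donne la position: x(t) = 4·t + 10. En utilisant x(t) = 4·t + 10 et en substituant t = 2, nous trouvons x = 18.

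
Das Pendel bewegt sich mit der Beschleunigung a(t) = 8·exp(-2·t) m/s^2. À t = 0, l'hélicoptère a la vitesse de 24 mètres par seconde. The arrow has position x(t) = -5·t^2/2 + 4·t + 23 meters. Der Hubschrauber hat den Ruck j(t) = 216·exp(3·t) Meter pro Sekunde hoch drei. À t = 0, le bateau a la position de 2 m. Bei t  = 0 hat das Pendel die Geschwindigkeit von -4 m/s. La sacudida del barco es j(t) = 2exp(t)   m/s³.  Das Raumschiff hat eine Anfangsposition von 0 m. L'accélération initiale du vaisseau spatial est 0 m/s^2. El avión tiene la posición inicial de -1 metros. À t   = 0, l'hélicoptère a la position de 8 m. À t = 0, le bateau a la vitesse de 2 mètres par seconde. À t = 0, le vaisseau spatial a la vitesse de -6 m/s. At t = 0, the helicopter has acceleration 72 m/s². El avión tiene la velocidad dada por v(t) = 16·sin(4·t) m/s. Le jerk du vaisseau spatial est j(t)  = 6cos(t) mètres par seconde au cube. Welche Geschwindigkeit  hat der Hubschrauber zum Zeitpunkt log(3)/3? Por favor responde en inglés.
Starting from jerk j(t) = 216·exp(3·t), we take 2 antiderivatives. Taking ∫j(t)dt and applying a(0) = 72, we find a(t) = 72·exp(3·t). Integrating acceleration and using the initial condition v(0) = 24, we get v(t) = 24·exp(3·t). Using v(t) = 24·exp(3·t) and substituting t = log(3)/3, we find v = 72.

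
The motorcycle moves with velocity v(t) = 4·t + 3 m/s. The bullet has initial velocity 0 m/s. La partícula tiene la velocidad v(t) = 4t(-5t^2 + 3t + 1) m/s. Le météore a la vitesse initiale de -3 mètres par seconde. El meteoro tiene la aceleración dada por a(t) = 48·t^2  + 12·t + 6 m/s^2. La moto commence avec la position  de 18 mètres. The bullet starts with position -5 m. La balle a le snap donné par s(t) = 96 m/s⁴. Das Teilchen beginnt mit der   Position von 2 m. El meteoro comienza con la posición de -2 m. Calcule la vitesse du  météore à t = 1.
Pour résoudre ceci, nous devons prendre 1 primitive de notre équation de l'accélération a(t) = 48·t^2 + 12·t + 6. En intégrant l'accélération et en utilisant la condition initiale v(0) = -3, nous obtenons v(t) = 16·t^3 + 6·t^2 + 6·t - 3. De l'équation de la vitesse v(t) = 16·t^3 + 6·t^2 + 6·t - 3, nous substituons t = 1 pour obtenir v = 25.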